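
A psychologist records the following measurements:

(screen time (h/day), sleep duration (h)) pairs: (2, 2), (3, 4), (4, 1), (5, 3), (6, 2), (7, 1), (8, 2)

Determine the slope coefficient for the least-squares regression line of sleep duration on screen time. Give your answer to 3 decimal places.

n = 7, Σx = 35, Σy = 15, Σxy = 70, Σx² = 203
Sxx = Σx² − (Σx)²/n = 203 − 175 = 28
Sxy = Σxy − (Σx)(Σy)/n = 70 − 75 = -5
b = Sxy/Sxx = -5/28 = -0.178571

-0.179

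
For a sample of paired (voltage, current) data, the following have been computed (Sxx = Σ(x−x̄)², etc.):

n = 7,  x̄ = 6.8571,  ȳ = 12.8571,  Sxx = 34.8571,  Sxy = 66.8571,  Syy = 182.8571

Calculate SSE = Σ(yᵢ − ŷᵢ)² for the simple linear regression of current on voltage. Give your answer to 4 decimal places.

b = Sxy/Sxx = 66.8571/34.8571 = 1.918034
SSE = Syy − b·Sxy = 182.8571 − 1.918034·66.8571 = 54.622915

54.6229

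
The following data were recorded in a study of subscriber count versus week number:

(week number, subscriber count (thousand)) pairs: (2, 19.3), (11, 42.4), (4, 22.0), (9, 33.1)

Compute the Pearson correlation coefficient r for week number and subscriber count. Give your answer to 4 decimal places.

n = 4, Σx = 26, Σy = 116.8, Σxy = 890.9, Σx² = 222, Σy² = 3749.86
Sxx = Σx² − (Σx)²/n = 222 − 169 = 53
Sxy = Σxy − (Σx)(Σy)/n = 890.9 − 759.2 = 131.7
Syy = Σy² − (Σy)²/n = 3749.86 − 3410.56 = 339.3
r = Sxy/√(Sxx·Syy) = 131.7/√(17982.9) = 131.7/134.100336 = 0.982100

0.9821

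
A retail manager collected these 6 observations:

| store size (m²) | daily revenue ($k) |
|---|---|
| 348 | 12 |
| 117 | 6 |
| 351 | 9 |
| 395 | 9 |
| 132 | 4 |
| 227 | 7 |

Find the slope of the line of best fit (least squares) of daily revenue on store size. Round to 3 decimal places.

0.020

n = 6, Σx = 1570, Σy = 47, Σxy = 13709, Σx² = 482972
Sxx = Σx² − (Σx)²/n = 482972 − 410816.666667 = 72155.333333
Sxy = Σxy − (Σx)(Σy)/n = 13709 − 12298.333333 = 1410.666667
b = Sxy/Sxx = 1410.666667/72155.333333 = 0.019550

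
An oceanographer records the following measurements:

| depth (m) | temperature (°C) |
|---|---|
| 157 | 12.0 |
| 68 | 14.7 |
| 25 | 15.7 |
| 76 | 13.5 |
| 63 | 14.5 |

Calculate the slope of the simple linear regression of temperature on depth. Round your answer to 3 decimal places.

n = 5, Σx = 389, Σy = 70.4, Σxy = 5215.6, Σx² = 39643
Sxx = Σx² − (Σx)²/n = 39643 − 30264.2 = 9378.8
Sxy = Σxy − (Σx)(Σy)/n = 5215.6 − 5477.12 = -261.52
b = Sxy/Sxx = -261.52/9378.8 = -0.027884

-0.028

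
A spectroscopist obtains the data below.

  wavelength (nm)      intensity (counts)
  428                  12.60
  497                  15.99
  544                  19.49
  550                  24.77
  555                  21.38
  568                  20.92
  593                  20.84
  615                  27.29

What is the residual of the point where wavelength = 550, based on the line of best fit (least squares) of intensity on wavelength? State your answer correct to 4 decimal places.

n = 8, Σx = 4350, Σy = 163.28, Σxy = 90455.82, Σx² = 2389152
Sxx = Σx² − (Σx)²/n = 2389152 − 2365312.5 = 23839.5
Sxy = Σxy − (Σx)(Σy)/n = 90455.82 − 88783.5 = 1672.32
b = Sxy/Sxx = 1672.32/23839.5 = 0.070149
a = ȳ − b·x̄ = 20.41 − 0.070149·543.75 = -17.733585
ŷ(550) = -17.733585 + 0.070149·550 = 20.848432
residual = y − ŷ = 24.77 − 20.848432 = 3.921568

3.9216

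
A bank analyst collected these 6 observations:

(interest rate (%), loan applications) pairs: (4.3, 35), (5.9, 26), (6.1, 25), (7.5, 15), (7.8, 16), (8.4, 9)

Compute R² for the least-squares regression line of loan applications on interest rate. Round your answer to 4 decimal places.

0.9839

n = 6, Σx = 40, Σy = 126, Σxy = 769.3, Σx² = 278.16, Σy² = 3088
Sxx = Σx² − (Σx)²/n = 278.16 − 266.666667 = 11.493333
Sxy = Σxy − (Σx)(Σy)/n = 769.3 − 840 = -70.7
Syy = Σy² − (Σy)²/n = 3088 − 2646 = 442
R² = Sxy²/(Sxx·Syy) = (-70.7)²/(11.493333·442) = 0.983944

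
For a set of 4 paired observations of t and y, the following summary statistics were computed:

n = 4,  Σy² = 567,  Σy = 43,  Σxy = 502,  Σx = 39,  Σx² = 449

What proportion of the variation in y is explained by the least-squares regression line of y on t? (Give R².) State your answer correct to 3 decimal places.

0.951

Sxx = Σx² − (Σx)²/n = 449 − 380.25 = 68.75
Sxy = Σxy − (Σx)(Σy)/n = 502 − 419.25 = 82.75
Syy = Σy² − (Σy)²/n = 567 − 462.25 = 104.75
R² = Sxy²/(Sxx·Syy) = (82.75)²/(68.75·104.75) = 0.950844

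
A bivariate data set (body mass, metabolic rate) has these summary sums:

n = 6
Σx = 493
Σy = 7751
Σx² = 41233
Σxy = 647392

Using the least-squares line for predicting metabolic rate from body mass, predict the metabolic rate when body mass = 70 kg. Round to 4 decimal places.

1115.2810

Sxx = Σx² − (Σx)²/n = 41233 − 40508.166667 = 724.833333
Sxy = Σxy − (Σx)(Σy)/n = 647392 − 636873.833333 = 10518.166667
b = Sxy/Sxx = 10518.166667/724.833333 = 14.511152
a = ȳ − b·x̄ = 1291.833333 − 14.511152·82.166667 = 99.500345
ŷ(70) = a + b·70 = 99.500345 + 14.511152·70 = 1115.280984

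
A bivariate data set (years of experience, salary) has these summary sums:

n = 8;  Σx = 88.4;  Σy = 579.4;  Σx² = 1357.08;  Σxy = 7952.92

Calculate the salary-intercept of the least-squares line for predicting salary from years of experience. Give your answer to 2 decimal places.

27.37

Sxx = Σx² − (Σx)²/n = 1357.08 − 976.82 = 380.26
Sxy = Σxy − (Σx)(Σy)/n = 7952.92 − 6402.37 = 1550.55
b = Sxy/Sxx = 1550.55/380.26 = 4.077605
a = ȳ − b·x̄ = 72.425 − 4.077605·11.05 = 27.367467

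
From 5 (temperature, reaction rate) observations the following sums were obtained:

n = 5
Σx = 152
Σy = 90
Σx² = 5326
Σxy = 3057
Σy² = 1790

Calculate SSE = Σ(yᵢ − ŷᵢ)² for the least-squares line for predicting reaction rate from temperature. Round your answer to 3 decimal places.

Sxx = Σx² − (Σx)²/n = 5326 − 4620.8 = 705.2
Sxy = Σxy − (Σx)(Σy)/n = 3057 − 2736 = 321
Syy = Σy² − (Σy)²/n = 1790 − 1620 = 170
b = Sxy/Sxx = 321/705.2 = 0.455190
SSE = Syy − b·Sxy = 170 − 0.455190·321 = 23.884005

23.884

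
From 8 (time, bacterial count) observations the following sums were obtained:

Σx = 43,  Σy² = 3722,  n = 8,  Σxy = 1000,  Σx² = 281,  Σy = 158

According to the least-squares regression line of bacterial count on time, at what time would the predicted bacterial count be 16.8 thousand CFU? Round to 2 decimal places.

Sxx = Σx² − (Σx)²/n = 281 − 231.125 = 49.875
Sxy = Σxy − (Σx)(Σy)/n = 1000 − 849.25 = 150.75
b = Sxy/Sxx = 150.75/49.875 = 3.022556
a = ȳ − b·x̄ = 19.75 − 3.022556·5.375 = 3.503759
Set a + b·x = 16.8: x = (16.8 − 3.503759) / 3.022556 = 4.399005

4.40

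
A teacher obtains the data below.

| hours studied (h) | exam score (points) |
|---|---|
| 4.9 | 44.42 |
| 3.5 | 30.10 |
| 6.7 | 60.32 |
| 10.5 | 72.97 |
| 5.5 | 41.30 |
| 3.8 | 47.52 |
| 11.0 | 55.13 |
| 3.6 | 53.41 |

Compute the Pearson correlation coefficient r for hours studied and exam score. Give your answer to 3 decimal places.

0.703

n = 8, Σx = 49.5, Σy = 405.17, Σxy = 2699.769, Σx² = 370.05, Σy² = 21698.0551
Sxx = Σx² − (Σx)²/n = 370.05 − 306.28125 = 63.76875
Sxy = Σxy − (Σx)(Σy)/n = 2699.769 − 2506.989375 = 192.779625
Syy = Σy² − (Σy)²/n = 21698.0551 − 20520.341112 = 1177.713988
r = Sxy/√(Sxx·Syy) = 192.779625/√(75101.348840) = 192.779625/274.046253 = 0.703457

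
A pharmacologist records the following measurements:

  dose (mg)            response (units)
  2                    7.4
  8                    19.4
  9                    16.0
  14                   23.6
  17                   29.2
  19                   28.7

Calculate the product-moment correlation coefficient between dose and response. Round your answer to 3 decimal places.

0.973

n = 6, Σx = 69, Σy = 124.3, Σxy = 1686.1, Σx² = 995, Σy² = 2920.41
Sxx = Σx² − (Σx)²/n = 995 − 793.5 = 201.5
Sxy = Σxy − (Σx)(Σy)/n = 1686.1 − 1429.45 = 256.65
Syy = Σy² − (Σy)²/n = 2920.41 − 2575.081667 = 345.328333
r = Sxy/√(Sxx·Syy) = 256.65/√(69583.659167) = 256.65/263.787147 = 0.972944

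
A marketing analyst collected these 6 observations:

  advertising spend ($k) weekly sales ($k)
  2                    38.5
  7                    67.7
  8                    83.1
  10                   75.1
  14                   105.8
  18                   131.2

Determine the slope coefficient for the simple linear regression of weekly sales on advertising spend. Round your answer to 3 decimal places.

5.605

n = 6, Σx = 59, Σy = 501.4, Σxy = 5809.5, Σx² = 737
Sxx = Σx² − (Σx)²/n = 737 − 580.166667 = 156.833333
Sxy = Σxy − (Σx)(Σy)/n = 5809.5 − 4930.433333 = 879.066667
b = Sxy/Sxx = 879.066667/156.833333 = 5.605101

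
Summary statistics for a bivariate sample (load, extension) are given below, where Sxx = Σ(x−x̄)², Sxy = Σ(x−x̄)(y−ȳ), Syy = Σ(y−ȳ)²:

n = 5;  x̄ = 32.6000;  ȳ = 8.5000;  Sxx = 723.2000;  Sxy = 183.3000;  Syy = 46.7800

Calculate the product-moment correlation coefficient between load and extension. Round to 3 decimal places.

0.997

r = Sxy/√(Sxx·Syy) = 183.3/√(33831.296) = 183.3/183.932857 = 0.996559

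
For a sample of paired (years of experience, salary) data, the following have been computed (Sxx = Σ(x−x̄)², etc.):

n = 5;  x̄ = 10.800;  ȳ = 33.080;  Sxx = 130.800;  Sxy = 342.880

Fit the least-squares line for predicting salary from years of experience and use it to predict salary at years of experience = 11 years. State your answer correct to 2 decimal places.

33.60

b = Sxy/Sxx = 342.88/130.8 = 2.621407
a = ȳ − b·x̄ = 33.08 − 2.621407·10.8 = 4.768807
ŷ(11) = a + b·11 = 4.768807 + 2.621407·11 = 33.604281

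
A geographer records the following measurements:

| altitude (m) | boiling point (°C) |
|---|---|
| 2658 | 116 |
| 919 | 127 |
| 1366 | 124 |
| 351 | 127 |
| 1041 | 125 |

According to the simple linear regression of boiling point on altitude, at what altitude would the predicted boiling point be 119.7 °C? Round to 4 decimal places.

n = 5, Σx = 6335, Σy = 619, Σxy = 769127, Σx² = 10982363
Sxx = Σx² − (Σx)²/n = 10982363 − 8026445 = 2955918
Sxy = Σxy − (Σx)(Σy)/n = 769127 − 784273 = -15146
b = Sxy/Sxx = -15146/2955918 = -0.005124
a = ȳ − b·x̄ = 123.8 − (-0.005124)·1267 = 130.292055
Set a + b·x = 119.7: x = (119.7 − 130.292055) / (-0.005124) = 2067.162670

2067.1627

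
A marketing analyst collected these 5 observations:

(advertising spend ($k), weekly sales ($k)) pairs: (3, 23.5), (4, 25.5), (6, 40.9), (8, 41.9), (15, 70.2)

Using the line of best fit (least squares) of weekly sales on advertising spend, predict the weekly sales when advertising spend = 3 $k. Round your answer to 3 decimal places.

24.132

n = 5, Σx = 36, Σy = 202, Σxy = 1806.1, Σx² = 350
Sxx = Σx² − (Σx)²/n = 350 − 259.2 = 90.8
Sxy = Σxy − (Σx)(Σy)/n = 1806.1 − 1454.4 = 351.7
b = Sxy/Sxx = 351.7/90.8 = 3.873348
a = ȳ − b·x̄ = 40.4 − 3.873348·7.2 = 12.511894
ŷ(3) = a + b·3 = 12.511894 + 3.873348·3 = 24.131938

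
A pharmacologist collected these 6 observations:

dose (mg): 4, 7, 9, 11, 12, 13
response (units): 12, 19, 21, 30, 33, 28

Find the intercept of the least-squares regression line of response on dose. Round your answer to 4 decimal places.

n = 6, Σx = 56, Σy = 143, Σxy = 1460, Σx² = 580
Sxx = Σx² − (Σx)²/n = 580 − 522.666667 = 57.333333
Sxy = Σxy − (Σx)(Σy)/n = 1460 − 1334.666667 = 125.333333
b = Sxy/Sxx = 125.333333/57.333333 = 2.186047
a = ȳ − b·x̄ = 23.833333 − 2.186047·9.333333 = 3.430233

3.4302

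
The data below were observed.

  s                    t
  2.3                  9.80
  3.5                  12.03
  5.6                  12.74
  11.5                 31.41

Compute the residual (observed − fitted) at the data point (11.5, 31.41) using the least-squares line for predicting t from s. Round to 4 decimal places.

1.1295

n = 4, Σx = 22.9, Σy = 65.98, Σxy = 497.204, Σx² = 181.15
Sxx = Σx² − (Σx)²/n = 181.15 − 131.1025 = 50.0475
Sxy = Σxy − (Σx)(Σy)/n = 497.204 − 377.7355 = 119.4685
b = Sxy/Sxx = 119.4685/50.0475 = 2.387102
a = ȳ − b·x̄ = 16.495 − 2.387102·5.725 = 2.828840
ŷ(11.5) = 2.828840 + 2.387102·11.5 = 30.280516
residual = y − ŷ = 31.41 − 30.280516 = 1.129484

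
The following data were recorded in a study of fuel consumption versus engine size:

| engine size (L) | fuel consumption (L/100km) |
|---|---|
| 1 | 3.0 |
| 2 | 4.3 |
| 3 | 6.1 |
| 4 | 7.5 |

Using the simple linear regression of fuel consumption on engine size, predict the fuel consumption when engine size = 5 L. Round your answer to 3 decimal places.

9.050

n = 4, Σx = 10, Σy = 20.9, Σxy = 59.9, Σx² = 30
Sxx = Σx² − (Σx)²/n = 30 − 25 = 5
Sxy = Σxy − (Σx)(Σy)/n = 59.9 − 52.25 = 7.65
b = Sxy/Sxx = 7.65/5 = 1.53
a = ȳ − b·x̄ = 5.225 − 1.53·2.5 = 1.4
ŷ(5) = a + b·5 = 1.4 + 1.53·5 = 9.05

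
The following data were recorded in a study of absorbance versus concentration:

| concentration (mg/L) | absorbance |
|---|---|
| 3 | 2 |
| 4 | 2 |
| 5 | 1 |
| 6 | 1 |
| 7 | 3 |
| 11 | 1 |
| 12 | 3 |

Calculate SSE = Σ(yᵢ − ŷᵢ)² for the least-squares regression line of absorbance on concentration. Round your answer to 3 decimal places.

4.647

n = 7, Σx = 48, Σy = 13, Σxy = 93, Σx² = 400, Σy² = 29
Sxx = Σx² − (Σx)²/n = 400 − 329.142857 = 70.857143
Sxy = Σxy − (Σx)(Σy)/n = 93 − 89.142857 = 3.857143
Syy = Σy² − (Σy)²/n = 29 − 24.142857 = 4.857143
b = Sxy/Sxx = 3.857143/70.857143 = 0.054435
SSE = Syy − b·Sxy = 4.857143 − 0.054435·3.857143 = 4.647177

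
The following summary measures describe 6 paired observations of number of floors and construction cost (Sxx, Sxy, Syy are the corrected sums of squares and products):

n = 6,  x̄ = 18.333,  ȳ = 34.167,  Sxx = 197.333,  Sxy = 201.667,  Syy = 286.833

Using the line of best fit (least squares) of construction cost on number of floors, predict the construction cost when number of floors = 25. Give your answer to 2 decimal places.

40.98

b = Sxy/Sxx = 201.667/197.333 = 1.021963
a = ȳ − b·x̄ = 34.167 − 1.021963·18.333 = 15.431355
ŷ(25) = a + b·25 = 15.431355 + 1.021963·25 = 40.980426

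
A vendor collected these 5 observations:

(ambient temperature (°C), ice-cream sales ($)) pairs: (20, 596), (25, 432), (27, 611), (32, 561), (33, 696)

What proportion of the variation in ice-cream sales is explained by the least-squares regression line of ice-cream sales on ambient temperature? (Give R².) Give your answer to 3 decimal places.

0.148

n = 5, Σx = 137, Σy = 2896, Σxy = 80137, Σx² = 3867, Σy² = 1714298
Sxx = Σx² − (Σx)²/n = 3867 − 3753.8 = 113.2
Sxy = Σxy − (Σx)(Σy)/n = 80137 − 79350.4 = 786.6
Syy = Σy² − (Σy)²/n = 1714298 − 1677363.2 = 36934.8
R² = Sxy²/(Sxx·Syy) = (786.6)²/(113.2·36934.8) = 0.147988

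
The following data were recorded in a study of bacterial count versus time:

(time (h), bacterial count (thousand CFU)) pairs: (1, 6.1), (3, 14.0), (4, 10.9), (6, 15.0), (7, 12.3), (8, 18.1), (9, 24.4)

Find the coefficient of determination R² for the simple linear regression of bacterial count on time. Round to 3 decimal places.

n = 7, Σx = 38, Σy = 100.8, Σxy = 632.2, Σx² = 256, Σy² = 1651.28
Sxx = Σx² − (Σx)²/n = 256 − 206.285714 = 49.714286
Sxy = Σxy − (Σx)(Σy)/n = 632.2 − 547.2 = 85
Syy = Σy² − (Σy)²/n = 1651.28 − 1451.52 = 199.76
R² = Sxy²/(Sxx·Syy) = (85)²/(49.714286·199.76) = 0.727525

0.728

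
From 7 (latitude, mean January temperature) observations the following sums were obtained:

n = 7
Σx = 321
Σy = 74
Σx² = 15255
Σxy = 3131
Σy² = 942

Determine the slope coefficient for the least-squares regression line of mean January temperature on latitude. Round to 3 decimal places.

-0.491

Sxx = Σx² − (Σx)²/n = 15255 − 14720.142857 = 534.857143
Sxy = Σxy − (Σx)(Σy)/n = 3131 − 3393.428571 = -262.428571
b = Sxy/Sxx = -262.428571/534.857143 = -0.490652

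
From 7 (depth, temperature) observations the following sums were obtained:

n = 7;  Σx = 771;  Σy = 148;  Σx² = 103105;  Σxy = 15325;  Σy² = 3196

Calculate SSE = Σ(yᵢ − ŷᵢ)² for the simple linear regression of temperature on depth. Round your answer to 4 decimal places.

Sxx = Σx² − (Σx)²/n = 103105 − 84920.142857 = 18184.857143
Sxy = Σxy − (Σx)(Σy)/n = 15325 − 16301.142857 = -976.142857
Syy = Σy² − (Σy)²/n = 3196 − 3129.142857 = 66.857143
b = Sxy/Sxx = -976.142857/18184.857143 = -0.053679
SSE = Syy − b·Sxy = 66.857143 − (-0.053679)·(-976.142857) = 14.458883

14.4589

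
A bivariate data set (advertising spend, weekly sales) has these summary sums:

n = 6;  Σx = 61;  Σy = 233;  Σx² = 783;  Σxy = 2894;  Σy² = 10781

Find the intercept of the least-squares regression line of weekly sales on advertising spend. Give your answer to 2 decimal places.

Sxx = Σx² − (Σx)²/n = 783 − 620.166667 = 162.833333
Sxy = Σxy − (Σx)(Σy)/n = 2894 − 2368.833333 = 525.166667
b = Sxy/Sxx = 525.166667/162.833333 = 3.225179
a = ȳ − b·x̄ = 38.833333 − 3.225179·10.166667 = 6.044012

6.04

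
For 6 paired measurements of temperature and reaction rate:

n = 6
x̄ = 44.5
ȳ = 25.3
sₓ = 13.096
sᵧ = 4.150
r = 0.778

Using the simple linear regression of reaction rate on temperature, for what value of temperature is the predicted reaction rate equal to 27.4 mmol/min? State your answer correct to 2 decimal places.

b = r · sᵧ/sₓ = 0.778 · 4.15/13.096 = 0.246541
a = ȳ − b·x̄ = 25.3 − 0.246541·44.5 = 14.328929
Set a + b·x = 27.4: x = (27.4 − 14.328929) / 0.246541 = 53.017855

53.02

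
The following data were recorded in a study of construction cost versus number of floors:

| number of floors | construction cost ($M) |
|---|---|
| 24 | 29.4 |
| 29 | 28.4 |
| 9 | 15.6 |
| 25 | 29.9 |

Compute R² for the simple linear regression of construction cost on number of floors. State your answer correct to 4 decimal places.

0.8944

n = 4, Σx = 87, Σy = 103.3, Σxy = 2417.1, Σx² = 2123, Σy² = 2808.29
Sxx = Σx² − (Σx)²/n = 2123 − 1892.25 = 230.75
Sxy = Σxy − (Σx)(Σy)/n = 2417.1 − 2246.775 = 170.325
Syy = Σy² − (Σy)²/n = 2808.29 − 2667.7225 = 140.5675
R² = Sxy²/(Sxx·Syy) = (170.325)²/(230.75·140.5675) = 0.894397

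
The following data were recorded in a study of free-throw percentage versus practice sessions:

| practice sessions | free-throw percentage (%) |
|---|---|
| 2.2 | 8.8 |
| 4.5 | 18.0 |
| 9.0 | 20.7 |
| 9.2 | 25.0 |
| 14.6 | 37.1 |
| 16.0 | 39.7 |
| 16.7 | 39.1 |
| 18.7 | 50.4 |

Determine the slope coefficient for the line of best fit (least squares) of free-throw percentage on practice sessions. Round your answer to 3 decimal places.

n = 8, Σx = 90.9, Σy = 238.8, Σxy = 3288.97, Σx² = 1288.47
Sxx = Σx² − (Σx)²/n = 1288.47 − 1032.85125 = 255.61875
Sxy = Σxy − (Σx)(Σy)/n = 3288.97 − 2713.365 = 575.605
b = Sxy/Sxx = 575.605/255.61875 = 2.251811

2.252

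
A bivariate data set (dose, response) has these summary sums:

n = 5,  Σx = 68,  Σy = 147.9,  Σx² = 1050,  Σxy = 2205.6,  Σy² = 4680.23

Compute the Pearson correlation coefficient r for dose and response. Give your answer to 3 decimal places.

0.993

Sxx = Σx² − (Σx)²/n = 1050 − 924.8 = 125.2
Sxy = Σxy − (Σx)(Σy)/n = 2205.6 − 2011.44 = 194.16
Syy = Σy² − (Σy)²/n = 4680.23 − 4374.882 = 305.348
r = Sxy/√(Sxx·Syy) = 194.16/√(38229.5696) = 194.16/195.523834 = 0.993025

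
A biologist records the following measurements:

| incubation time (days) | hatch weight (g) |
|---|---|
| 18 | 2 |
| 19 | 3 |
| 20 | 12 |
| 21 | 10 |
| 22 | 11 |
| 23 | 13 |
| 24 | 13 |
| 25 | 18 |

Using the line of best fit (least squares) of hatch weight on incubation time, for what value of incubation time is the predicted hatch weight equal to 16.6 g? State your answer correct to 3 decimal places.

24.713

n = 8, Σx = 172, Σy = 82, Σxy = 1846, Σx² = 3740
Sxx = Σx² − (Σx)²/n = 3740 − 3698 = 42
Sxy = Σxy − (Σx)(Σy)/n = 1846 − 1763 = 83
b = Sxy/Sxx = 83/42 = 1.976190
a = ȳ − b·x̄ = 10.25 − 1.976190·21.5 = -32.238095
Set a + b·x = 16.6: x = (16.6 − (-32.238095)) / 1.976190 = 24.713253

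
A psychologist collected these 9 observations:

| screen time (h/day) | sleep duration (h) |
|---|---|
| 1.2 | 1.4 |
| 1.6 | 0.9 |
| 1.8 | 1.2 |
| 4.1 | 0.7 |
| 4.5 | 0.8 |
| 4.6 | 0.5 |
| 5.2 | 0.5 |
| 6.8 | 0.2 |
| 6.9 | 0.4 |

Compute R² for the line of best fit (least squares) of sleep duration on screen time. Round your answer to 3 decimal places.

n = 9, Σx = 36.7, Σy = 6.6, Σxy = 20.77, Σx² = 186.35, Σy² = 6.04
Sxx = Σx² − (Σx)²/n = 186.35 − 149.654444 = 36.695556
Sxy = Σxy − (Σx)(Σy)/n = 20.77 − 26.913333 = -6.143333
Syy = Σy² − (Σy)²/n = 6.04 − 4.84 = 1.2
R² = Sxy²/(Sxx·Syy) = (-6.143333)²/(36.695556·1.2) = 0.857064

0.857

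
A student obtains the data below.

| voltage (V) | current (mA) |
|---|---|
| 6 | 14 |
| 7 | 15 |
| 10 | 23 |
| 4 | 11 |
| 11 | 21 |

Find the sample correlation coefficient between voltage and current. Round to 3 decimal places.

0.961

n = 5, Σx = 38, Σy = 84, Σxy = 694, Σx² = 322, Σy² = 1512
Sxx = Σx² − (Σx)²/n = 322 − 288.8 = 33.2
Sxy = Σxy − (Σx)(Σy)/n = 694 − 638.4 = 55.6
Syy = Σy² − (Σy)²/n = 1512 − 1411.2 = 100.8
r = Sxy/√(Sxx·Syy) = 55.6/√(3346.56) = 55.6/57.849460 = 0.961115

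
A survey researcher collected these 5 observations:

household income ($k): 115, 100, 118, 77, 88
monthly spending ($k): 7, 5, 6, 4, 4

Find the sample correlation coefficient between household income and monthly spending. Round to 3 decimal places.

0.915

n = 5, Σx = 498, Σy = 26, Σxy = 2673, Σx² = 50822, Σy² = 142
Sxx = Σx² − (Σx)²/n = 50822 − 49600.8 = 1221.2
Sxy = Σxy − (Σx)(Σy)/n = 2673 − 2589.6 = 83.4
Syy = Σy² − (Σy)²/n = 142 − 135.2 = 6.8
r = Sxy/√(Sxx·Syy) = 83.4/√(8304.16) = 83.4/91.127164 = 0.915205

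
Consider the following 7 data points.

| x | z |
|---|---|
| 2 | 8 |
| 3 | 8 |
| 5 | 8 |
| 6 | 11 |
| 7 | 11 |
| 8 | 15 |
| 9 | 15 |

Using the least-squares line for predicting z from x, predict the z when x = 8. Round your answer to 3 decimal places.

n = 7, Σx = 40, Σy = 76, Σxy = 478, Σx² = 268
Sxx = Σx² − (Σx)²/n = 268 − 228.571429 = 39.428571
Sxy = Σxy − (Σx)(Σy)/n = 478 − 434.285714 = 43.714286
b = Sxy/Sxx = 43.714286/39.428571 = 1.108696
a = ȳ − b·x̄ = 10.857143 − 1.108696·5.714286 = 4.521739
ŷ(8) = a + b·8 = 4.521739 + 1.108696·8 = 13.391304

13.391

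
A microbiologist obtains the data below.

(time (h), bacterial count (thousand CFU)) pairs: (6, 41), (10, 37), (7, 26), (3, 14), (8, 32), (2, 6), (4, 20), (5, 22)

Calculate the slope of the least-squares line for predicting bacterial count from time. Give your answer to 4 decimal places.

3.6942

n = 8, Σx = 45, Σy = 198, Σxy = 1298, Σx² = 303
Sxx = Σx² − (Σx)²/n = 303 − 253.125 = 49.875
Sxy = Σxy − (Σx)(Σy)/n = 1298 − 1113.75 = 184.25
b = Sxy/Sxx = 184.25/49.875 = 3.694236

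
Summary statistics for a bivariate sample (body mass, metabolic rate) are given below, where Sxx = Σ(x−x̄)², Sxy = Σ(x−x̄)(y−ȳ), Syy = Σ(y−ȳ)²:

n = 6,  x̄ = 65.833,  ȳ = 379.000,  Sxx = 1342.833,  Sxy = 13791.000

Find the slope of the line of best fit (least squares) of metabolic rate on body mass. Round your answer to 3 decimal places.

b = Sxy/Sxx = 13791/1342.833 = 10.270078

10.270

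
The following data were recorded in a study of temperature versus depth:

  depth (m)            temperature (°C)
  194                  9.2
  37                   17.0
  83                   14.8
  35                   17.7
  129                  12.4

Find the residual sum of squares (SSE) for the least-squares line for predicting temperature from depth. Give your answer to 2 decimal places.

n = 5, Σx = 478, Σy = 71.1, Σxy = 5861.3, Σx² = 63760, Σy² = 1059.73
Sxx = Σx² − (Σx)²/n = 63760 − 45696.8 = 18063.2
Sxy = Σxy − (Σx)(Σy)/n = 5861.3 − 6797.16 = -935.86
Syy = Σy² − (Σy)²/n = 1059.73 − 1011.042 = 48.688
b = Sxy/Sxx = -935.86/18063.2 = -0.051810
SSE = Syy − b·Sxy = 48.688 − (-0.051810)·(-935.86) = 0.200803

0.20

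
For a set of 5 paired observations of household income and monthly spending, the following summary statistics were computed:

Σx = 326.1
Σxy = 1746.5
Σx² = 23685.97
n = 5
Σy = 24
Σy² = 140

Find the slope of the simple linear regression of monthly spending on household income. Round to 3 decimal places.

Sxx = Σx² − (Σx)²/n = 23685.97 − 21268.242 = 2417.728
Sxy = Σxy − (Σx)(Σy)/n = 1746.5 − 1565.28 = 181.22
b = Sxy/Sxx = 181.22/2417.728 = 0.074955

0.075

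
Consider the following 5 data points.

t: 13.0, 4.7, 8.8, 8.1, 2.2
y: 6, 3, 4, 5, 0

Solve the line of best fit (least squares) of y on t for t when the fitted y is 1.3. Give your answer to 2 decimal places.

n = 5, Σx = 36.8, Σy = 18, Σxy = 167.8, Σx² = 338.98
Sxx = Σx² − (Σx)²/n = 338.98 − 270.848 = 68.132
Sxy = Σxy − (Σx)(Σy)/n = 167.8 − 132.48 = 35.32
b = Sxy/Sxx = 35.32/68.132 = 0.518405
a = ȳ − b·x̄ = 3.6 − 0.518405·7.36 = -0.215464
Set a + b·x = 1.3: x = (1.3 − (-0.215464)) / 0.518405 = 2.923318

2.92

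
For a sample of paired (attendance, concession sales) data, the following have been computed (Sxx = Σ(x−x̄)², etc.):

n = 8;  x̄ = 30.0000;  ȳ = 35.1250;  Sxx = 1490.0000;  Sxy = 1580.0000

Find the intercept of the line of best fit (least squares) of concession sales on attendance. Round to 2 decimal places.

3.31

b = Sxy/Sxx = 1580/1490 = 1.060403
a = ȳ − b·x̄ = 35.125 − 1.060403·30 = 3.312919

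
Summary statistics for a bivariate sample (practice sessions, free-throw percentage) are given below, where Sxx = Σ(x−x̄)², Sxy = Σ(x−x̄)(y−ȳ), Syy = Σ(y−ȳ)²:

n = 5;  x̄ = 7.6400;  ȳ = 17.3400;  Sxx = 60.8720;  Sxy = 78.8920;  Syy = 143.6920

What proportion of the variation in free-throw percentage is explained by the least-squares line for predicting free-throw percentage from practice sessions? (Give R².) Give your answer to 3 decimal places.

R² = Sxy²/(Sxx·Syy) = (78.892)²/(60.872·143.692) = 0.711567

0.712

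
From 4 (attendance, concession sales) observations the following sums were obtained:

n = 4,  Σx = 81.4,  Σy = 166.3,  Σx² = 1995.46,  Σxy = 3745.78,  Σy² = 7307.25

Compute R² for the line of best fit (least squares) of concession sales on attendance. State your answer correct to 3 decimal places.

Sxx = Σx² − (Σx)²/n = 1995.46 − 1656.49 = 338.97
Sxy = Σxy − (Σx)(Σy)/n = 3745.78 − 3384.205 = 361.575
Syy = Σy² − (Σy)²/n = 7307.25 − 6913.9225 = 393.3275
R² = Sxy²/(Sxx·Syy) = (361.575)²/(338.97·393.3275) = 0.980576

0.981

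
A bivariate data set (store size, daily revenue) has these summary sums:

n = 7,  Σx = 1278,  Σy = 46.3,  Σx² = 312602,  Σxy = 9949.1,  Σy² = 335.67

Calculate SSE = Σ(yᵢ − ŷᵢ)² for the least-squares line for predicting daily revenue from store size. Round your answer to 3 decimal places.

Sxx = Σx² − (Σx)²/n = 312602 − 233326.285714 = 79275.714286
Sxy = Σxy − (Σx)(Σy)/n = 9949.1 − 8453.057143 = 1496.042857
Syy = Σy² − (Σy)²/n = 335.67 − 306.241429 = 29.428571
b = Sxy/Sxx = 1496.042857/79275.714286 = 0.018871
SSE = Syy − b·Sxy = 29.428571 − 0.018871·1496.042857 = 1.196164

1.196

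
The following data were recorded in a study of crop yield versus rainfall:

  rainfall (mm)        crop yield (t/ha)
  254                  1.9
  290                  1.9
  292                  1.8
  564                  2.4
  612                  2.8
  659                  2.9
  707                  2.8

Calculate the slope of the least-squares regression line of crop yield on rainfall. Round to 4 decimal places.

n = 7, Σx = 3378, Σy = 16.5, Σxy = 8517.1, Σx² = 1860650
Sxx = Σx² − (Σx)²/n = 1860650 − 1630126.285714 = 230523.714286
Sxy = Σxy − (Σx)(Σy)/n = 8517.1 − 7962.428571 = 554.671429
b = Sxy/Sxx = 554.671429/230523.714286 = 0.002406

0.0024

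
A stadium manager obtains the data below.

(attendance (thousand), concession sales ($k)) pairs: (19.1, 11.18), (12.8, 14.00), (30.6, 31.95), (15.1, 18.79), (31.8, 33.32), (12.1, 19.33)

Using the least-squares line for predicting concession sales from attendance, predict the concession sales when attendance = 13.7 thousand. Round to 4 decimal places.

15.6542

n = 6, Σx = 121.5, Σy = 128.57, Σxy = 2947.606, Σx² = 2850.67
Sxx = Σx² − (Σx)²/n = 2850.67 − 2460.375 = 390.295
Sxy = Σxy − (Σx)(Σy)/n = 2947.606 − 2603.5425 = 344.0635
b = Sxy/Sxx = 344.0635/390.295 = 0.881547
a = ȳ − b·x̄ = 21.428333 − 0.881547·20.25 = 3.577001
ŷ(13.7) = a + b·13.7 = 3.577001 + 0.881547·13.7 = 15.654199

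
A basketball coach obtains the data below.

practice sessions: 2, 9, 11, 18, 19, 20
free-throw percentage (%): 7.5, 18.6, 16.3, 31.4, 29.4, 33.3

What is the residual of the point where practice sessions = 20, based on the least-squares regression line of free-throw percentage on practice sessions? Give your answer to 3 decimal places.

n = 6, Σx = 79, Σy = 136.5, Σxy = 2151.5, Σx² = 1291
Sxx = Σx² − (Σx)²/n = 1291 − 1040.166667 = 250.833333
Sxy = Σxy − (Σx)(Σy)/n = 2151.5 − 1797.25 = 354.25
b = Sxy/Sxx = 354.25/250.833333 = 1.412292
a = ȳ − b·x̄ = 22.75 − 1.412292·13.166667 = 4.154817
ŷ(20) = 4.154817 + 1.412292·20 = 32.400664
residual = y − ŷ = 33.3 − 32.400664 = 0.899336

0.899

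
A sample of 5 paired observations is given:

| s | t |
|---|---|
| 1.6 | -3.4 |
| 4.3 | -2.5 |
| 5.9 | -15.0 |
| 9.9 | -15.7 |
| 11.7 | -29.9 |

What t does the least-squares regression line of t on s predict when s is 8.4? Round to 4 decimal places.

-17.5138

n = 5, Σx = 33.4, Σy = -66.5, Σxy = -609.95, Σx² = 290.76
Sxx = Σx² − (Σx)²/n = 290.76 − 223.112 = 67.648
Sxy = Σxy − (Σx)(Σy)/n = -609.95 − (-444.22) = -165.73
b = Sxy/Sxx = -165.73/67.648 = -2.449888
a = ȳ − b·x̄ = -13.3 − (-2.449888)·6.68 = 3.065250
ŷ(8.4) = a + b·8.4 = 3.065250 + (-2.449888)·8.4 = -17.513807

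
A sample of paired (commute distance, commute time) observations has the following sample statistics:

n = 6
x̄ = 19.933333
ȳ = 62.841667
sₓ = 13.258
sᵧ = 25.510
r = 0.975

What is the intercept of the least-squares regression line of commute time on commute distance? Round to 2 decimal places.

b = r · sᵧ/sₓ = 0.975 · 25.51/13.258 = 1.876018
a = ȳ − b·x̄ = 62.841667 − 1.876018·19.933333 = 25.446370

25.45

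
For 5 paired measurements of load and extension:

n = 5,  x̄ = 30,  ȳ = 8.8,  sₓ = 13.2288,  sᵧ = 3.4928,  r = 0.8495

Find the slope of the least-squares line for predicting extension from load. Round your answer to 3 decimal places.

0.224

b = r · sᵧ/sₓ = 0.8495 · 3.4928/13.2288 = 0.224293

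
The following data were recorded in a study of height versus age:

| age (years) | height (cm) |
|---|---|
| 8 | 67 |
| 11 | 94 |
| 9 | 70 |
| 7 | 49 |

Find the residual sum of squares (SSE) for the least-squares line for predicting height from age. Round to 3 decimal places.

n = 4, Σx = 35, Σy = 280, Σxy = 2543, Σx² = 315, Σy² = 20626
Sxx = Σx² − (Σx)²/n = 315 − 306.25 = 8.75
Sxy = Σxy − (Σx)(Σy)/n = 2543 − 2450 = 93
Syy = Σy² − (Σy)²/n = 20626 − 19600 = 1026
b = Sxy/Sxx = 93/8.75 = 10.628571
SSE = Syy − b·Sxy = 1026 − 10.628571·93 = 37.542857

37.543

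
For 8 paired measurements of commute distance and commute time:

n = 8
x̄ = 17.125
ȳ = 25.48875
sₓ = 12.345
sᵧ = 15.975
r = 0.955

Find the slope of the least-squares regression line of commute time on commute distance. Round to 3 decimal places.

1.236

b = r · sᵧ/sₓ = 0.955 · 15.975/12.345 = 1.235814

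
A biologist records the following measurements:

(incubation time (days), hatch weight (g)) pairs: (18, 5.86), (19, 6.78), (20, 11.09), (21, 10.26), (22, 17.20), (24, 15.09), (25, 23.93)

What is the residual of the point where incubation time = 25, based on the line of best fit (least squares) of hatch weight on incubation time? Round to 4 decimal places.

2.5471

n = 7, Σx = 149, Σy = 90.21, Σxy = 2010.37, Σx² = 3211
Sxx = Σx² − (Σx)²/n = 3211 − 3171.571429 = 39.428571
Sxy = Σxy − (Σx)(Σy)/n = 2010.37 − 1920.184286 = 90.185714
b = Sxy/Sxx = 90.185714/39.428571 = 2.287319
a = ȳ − b·x̄ = 12.887143 − 2.287319·21.285714 = -35.800072
ŷ(25) = -35.800072 + 2.287319·25 = 21.382899
residual = y − ŷ = 23.93 − 21.382899 = 2.547101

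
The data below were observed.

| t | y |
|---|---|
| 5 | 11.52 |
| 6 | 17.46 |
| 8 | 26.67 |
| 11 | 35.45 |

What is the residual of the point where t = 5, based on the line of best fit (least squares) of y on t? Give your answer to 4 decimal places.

-1.4431

n = 4, Σx = 30, Σy = 91.1, Σxy = 765.67, Σx² = 246
Sxx = Σx² − (Σx)²/n = 246 − 225 = 21
Sxy = Σxy − (Σx)(Σy)/n = 765.67 − 683.25 = 82.42
b = Sxy/Sxx = 82.42/21 = 3.924762
a = ȳ − b·x̄ = 22.775 − 3.924762·7.5 = -6.660714
ŷ(5) = -6.660714 + 3.924762·5 = 12.963095
residual = y − ŷ = 11.52 − 12.963095 = -1.443095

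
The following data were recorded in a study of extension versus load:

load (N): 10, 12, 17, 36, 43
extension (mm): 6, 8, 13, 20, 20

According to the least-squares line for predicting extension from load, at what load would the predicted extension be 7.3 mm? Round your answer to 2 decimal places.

n = 5, Σx = 118, Σy = 67, Σxy = 1957, Σx² = 3678
Sxx = Σx² − (Σx)²/n = 3678 − 2784.8 = 893.2
Sxy = Σxy − (Σx)(Σy)/n = 1957 − 1581.2 = 375.8
b = Sxy/Sxx = 375.8/893.2 = 0.420734
a = ȳ − b·x̄ = 13.4 − 0.420734·23.6 = 3.470667
Set a + b·x = 7.3: x = (7.3 − 3.470667) / 0.420734 = 9.101543

9.10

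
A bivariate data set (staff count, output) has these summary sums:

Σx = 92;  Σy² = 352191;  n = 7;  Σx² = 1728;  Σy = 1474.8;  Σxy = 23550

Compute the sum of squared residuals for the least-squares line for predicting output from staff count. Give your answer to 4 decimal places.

8007.4402

Sxx = Σx² − (Σx)²/n = 1728 − 1209.142857 = 518.857143
Sxy = Σxy − (Σx)(Σy)/n = 23550 − 19383.085714 = 4166.914286
Syy = Σy² − (Σy)²/n = 352191 − 310719.291429 = 41471.708571
b = Sxy/Sxx = 4166.914286/518.857143 = 8.030947
SSE = Syy − b·Sxy = 41471.708571 − 8.030947·4166.914286 = 8007.440220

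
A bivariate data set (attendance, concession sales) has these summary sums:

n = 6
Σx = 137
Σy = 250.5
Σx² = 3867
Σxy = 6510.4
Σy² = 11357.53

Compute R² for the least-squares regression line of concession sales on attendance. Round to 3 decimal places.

Sxx = Σx² − (Σx)²/n = 3867 − 3128.166667 = 738.833333
Sxy = Σxy − (Σx)(Σy)/n = 6510.4 − 5719.75 = 790.65
Syy = Σy² − (Σy)²/n = 11357.53 − 10458.375 = 899.155
R² = Sxy²/(Sxx·Syy) = (790.65)²/(738.833333·899.155) = 0.940995

0.941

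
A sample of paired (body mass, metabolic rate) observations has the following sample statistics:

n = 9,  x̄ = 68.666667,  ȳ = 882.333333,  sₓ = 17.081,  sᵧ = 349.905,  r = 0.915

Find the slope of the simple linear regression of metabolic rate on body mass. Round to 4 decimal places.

b = r · sᵧ/sₓ = 0.915 · 349.905/17.081 = 18.743813

18.7438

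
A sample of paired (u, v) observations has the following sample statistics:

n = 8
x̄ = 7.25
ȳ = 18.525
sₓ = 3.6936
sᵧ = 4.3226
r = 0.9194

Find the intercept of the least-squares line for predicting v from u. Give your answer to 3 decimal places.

10.724

b = r · sᵧ/sₓ = 0.9194 · 4.3226/3.6936 = 1.075969
a = ȳ − b·x̄ = 18.525 − 1.075969·7.25 = 10.724226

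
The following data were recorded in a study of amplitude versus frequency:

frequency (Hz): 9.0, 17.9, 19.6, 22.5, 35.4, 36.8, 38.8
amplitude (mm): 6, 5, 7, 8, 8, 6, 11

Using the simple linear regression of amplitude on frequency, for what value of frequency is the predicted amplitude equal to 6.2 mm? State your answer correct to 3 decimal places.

15.191

n = 7, Σx = 180, Σy = 51, Σxy = 1391.5, Σx² = 5404.66
Sxx = Σx² − (Σx)²/n = 5404.66 − 4628.571429 = 776.088571
Sxy = Σxy − (Σx)(Σy)/n = 1391.5 − 1311.428571 = 80.071429
b = Sxy/Sxx = 80.071429/776.088571 = 0.103173
a = ȳ − b·x̄ = 7.285714 − 0.103173·25.714286 = 4.632693
Set a + b·x = 6.2: x = (6.2 − 4.632693) / 0.103173 = 15.191051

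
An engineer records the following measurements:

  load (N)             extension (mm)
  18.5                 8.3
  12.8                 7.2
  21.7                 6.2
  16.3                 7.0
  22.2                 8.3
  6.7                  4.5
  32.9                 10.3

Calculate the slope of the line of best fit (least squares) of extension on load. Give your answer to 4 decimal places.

n = 7, Σx = 131.1, Σy = 51.8, Σxy = 1047.63, Σx² = 2862.81
Sxx = Σx² − (Σx)²/n = 2862.81 − 2455.315714 = 407.494286
Sxy = Σxy − (Σx)(Σy)/n = 1047.63 − 970.14 = 77.49
b = Sxy/Sxx = 77.49/407.494286 = 0.190162

0.1902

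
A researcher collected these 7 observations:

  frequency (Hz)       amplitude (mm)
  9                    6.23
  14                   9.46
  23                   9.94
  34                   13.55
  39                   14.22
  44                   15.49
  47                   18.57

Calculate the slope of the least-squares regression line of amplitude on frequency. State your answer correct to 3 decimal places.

n = 7, Σx = 210, Σy = 87.46, Σxy = 2986.76, Σx² = 7628
Sxx = Σx² − (Σx)²/n = 7628 − 6300 = 1328
Sxy = Σxy − (Σx)(Σy)/n = 2986.76 − 2623.8 = 362.96
b = Sxy/Sxx = 362.96/1328 = 0.273313

0.273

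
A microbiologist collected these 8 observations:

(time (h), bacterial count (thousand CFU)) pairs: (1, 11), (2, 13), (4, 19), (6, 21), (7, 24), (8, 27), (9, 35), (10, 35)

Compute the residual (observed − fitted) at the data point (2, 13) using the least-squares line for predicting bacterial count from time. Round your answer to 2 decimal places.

n = 8, Σx = 47, Σy = 185, Σxy = 1288, Σx² = 351
Sxx = Σx² − (Σx)²/n = 351 − 276.125 = 74.875
Sxy = Σxy − (Σx)(Σy)/n = 1288 − 1086.875 = 201.125
b = Sxy/Sxx = 201.125/74.875 = 2.686144
a = ȳ − b·x̄ = 23.125 − 2.686144·5.875 = 7.343907
ŷ(2) = 7.343907 + 2.686144·2 = 12.716194
residual = y − ŷ = 13 − 12.716194 = 0.283806

0.28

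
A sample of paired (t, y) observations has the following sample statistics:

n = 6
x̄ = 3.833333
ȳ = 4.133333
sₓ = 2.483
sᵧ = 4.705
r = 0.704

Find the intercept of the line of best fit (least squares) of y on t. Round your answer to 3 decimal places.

-0.980

b = r · sᵧ/sₓ = 0.704 · 4.705/2.483 = 1.333999
a = ȳ − b·x̄ = 4.133333 − 1.333999·3.833333 = -0.980330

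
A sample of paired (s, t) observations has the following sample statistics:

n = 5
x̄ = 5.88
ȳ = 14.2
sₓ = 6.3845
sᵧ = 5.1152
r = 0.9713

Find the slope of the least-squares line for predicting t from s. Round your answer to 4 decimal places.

0.7782

b = r · sᵧ/sₓ = 0.9713 · 5.1152/6.3845 = 0.778196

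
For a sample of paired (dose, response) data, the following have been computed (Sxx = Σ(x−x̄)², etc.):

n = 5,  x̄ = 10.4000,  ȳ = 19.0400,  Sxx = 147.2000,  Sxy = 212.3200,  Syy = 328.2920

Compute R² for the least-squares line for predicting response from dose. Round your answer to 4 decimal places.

R² = Sxy²/(Sxx·Syy) = (212.32)²/(147.2·328.292) = 0.932854

0.9329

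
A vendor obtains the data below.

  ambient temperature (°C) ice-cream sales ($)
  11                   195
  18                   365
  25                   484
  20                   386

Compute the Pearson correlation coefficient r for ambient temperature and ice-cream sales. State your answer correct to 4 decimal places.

n = 4, Σx = 74, Σy = 1430, Σxy = 28535, Σx² = 1470, Σy² = 554502
Sxx = Σx² − (Σx)²/n = 1470 − 1369 = 101
Sxy = Σxy − (Σx)(Σy)/n = 28535 − 26455 = 2080
Syy = Σy² − (Σy)²/n = 554502 − 511225 = 43277
r = Sxy/√(Sxx·Syy) = 2080/√(4370977) = 2080/2090.688164 = 0.994888

0.9949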